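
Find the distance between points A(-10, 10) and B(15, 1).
Using the distance formula: d = sqrt((x₂-x₁)² + (y₂-y₁)²)
dx = 15 - (-10) = 25
dy = 1 - 10 = -9
d = sqrt(25² + (-9)²) = sqrt(625 + 81) = sqrt(706) = 26.57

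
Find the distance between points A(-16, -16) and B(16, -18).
Using the distance formula: d = sqrt((x₂-x₁)² + (y₂-y₁)²)
dx = 16 - (-16) = 32
dy = (-18) - (-16) = -2
d = sqrt(32² + (-2)²) = sqrt(1024 + 4) = sqrt(1028) = 32.06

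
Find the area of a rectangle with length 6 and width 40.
Area = length * width
Area = 6 * 40
Area = 240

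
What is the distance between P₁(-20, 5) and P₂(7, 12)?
Using the distance formula: d = sqrt((x₂-x₁)² + (y₂-y₁)²)
dx = 7 - (-20) = 27
dy = 12 - 5 = 7
d = sqrt(27² + 7²) = sqrt(729 + 49) = sqrt(778) = 27.89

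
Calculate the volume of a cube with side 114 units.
Volume = s³
Volume = 114³
Volume = 1481544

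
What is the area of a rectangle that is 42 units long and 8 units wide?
Area = length * width
Area = 42 * 8
Area = 336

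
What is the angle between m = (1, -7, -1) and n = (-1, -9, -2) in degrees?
m·n = 64, |m|² = 51, |n|² = 86
cos θ = 64/√4386 ≈ 0.9664
θ ≈ 14.9°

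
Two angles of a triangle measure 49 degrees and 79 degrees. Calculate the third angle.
Sum of angles in a triangle = 180 degrees
Third angle = 180 - 49 - 79
Third angle = 52 degrees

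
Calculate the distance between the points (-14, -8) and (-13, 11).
Using the distance formula: d = sqrt((x₂-x₁)² + (y₂-y₁)²)
dx = (-13) - (-14) = 1
dy = 11 - (-8) = 19
d = sqrt(1² + 19²) = sqrt(1 + 361) = sqrt(362) = 19.03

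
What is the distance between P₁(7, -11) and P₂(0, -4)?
Using the distance formula: d = sqrt((x₂-x₁)² + (y₂-y₁)²)
dx = 0 - 7 = -7
dy = (-4) - (-11) = 7
d = sqrt((-7)² + 7²) = sqrt(49 + 49) = sqrt(98) = 9.90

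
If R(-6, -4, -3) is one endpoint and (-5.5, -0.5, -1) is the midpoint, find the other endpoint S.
S = (2×(-5.5) - (-6), 2×(-0.5) - (-4), 2×(-1) - (-3)) = (-5, 3, 1)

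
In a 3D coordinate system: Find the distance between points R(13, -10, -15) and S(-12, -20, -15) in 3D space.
d = √[(-25)² + (-10)² + (0)²] = √725 = 26.93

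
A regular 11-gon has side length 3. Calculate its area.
For a regular 11-gon with side length s = 3:
Apothem a = s / (2*tan(pi/11)) = 3 / (2*tan(pi/11)) ≈ 5.1085
Perimeter P = 11 * 3 = 33
Area = (1/2) * P * a = (1/2) * 33 * 5.1085 = 84.29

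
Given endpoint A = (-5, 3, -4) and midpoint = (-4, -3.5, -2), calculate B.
B = (2×(-4) - (-5), 2×(-3.5) - 3, 2×(-2) - (-4)) = (-3, -10, 0)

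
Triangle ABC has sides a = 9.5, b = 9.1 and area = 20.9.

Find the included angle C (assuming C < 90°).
Area = ½ab·sin(C)  →  sin(C) = 2·Area/(ab)
sin(C) = 2·20.9/(9.5·9.1) = 0.483516
C = arcsin(0.483516) = 28.92°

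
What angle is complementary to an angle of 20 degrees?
Complementary angles sum to 90 degrees.
Other angle = 90 - 20
Other angle = 70 degrees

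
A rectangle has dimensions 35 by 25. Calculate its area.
Area = length * width
Area = 35 * 25
Area = 875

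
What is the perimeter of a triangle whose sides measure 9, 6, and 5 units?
Perimeter = sum of all sides
Perimeter = 9 + 6 + 5
Perimeter = 20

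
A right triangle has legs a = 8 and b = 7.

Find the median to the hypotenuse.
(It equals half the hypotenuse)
Hypotenuse c = √(8² + 7²) = √113 = 10.6301
Median to hypotenuse = c/2 = 5.315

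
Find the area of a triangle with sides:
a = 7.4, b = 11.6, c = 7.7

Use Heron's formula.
s = (a+b+c)/2 = (7.4+11.6+7.7)/2 = 13.35
A = √(s(s-a)(s-b)(s-c)) = √(13.35·5.95·1.75·5.65)
A = √785.389 = 28.02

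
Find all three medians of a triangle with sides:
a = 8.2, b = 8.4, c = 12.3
Using m_x = ½√(2y² + 2z² - x²):
m_a = ½√(2·8.4² + 2·12.3² - 8.2²) = ½√376.46 = 9.701
m_b = ½√(2·8.2² + 2·12.3² - 8.4²) = ½√366.5 = 9.572
m_c = ½√(2·8.2² + 2·8.4² - 12.3²) = ½√124.31 = 5.575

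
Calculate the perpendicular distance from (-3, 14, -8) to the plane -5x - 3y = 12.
d = |(-5)(-3) + (-3)(14) + 0(-8) - (12)| / √((-5)² + (-3)² + 0²) = 39/√34 = 6.688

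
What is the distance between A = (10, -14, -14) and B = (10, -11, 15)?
d = √[(0)² + (3)² + (29)²] = √850 = 29.15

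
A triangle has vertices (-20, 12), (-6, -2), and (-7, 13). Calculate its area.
Using the coordinate formula: Area = (1/2)|x₁(y₂-y₃) + x₂(y₃-y₁) + x₃(y₁-y₂)|
Area = (1/2)|(-20)((-2)-13) + (-6)(13-12) + (-7)(12-(-2))|
Area = (1/2)|(-20)*(-15) + (-6)*1 + (-7)*14|
Area = (1/2)|300 + (-6) + (-98)|
Area = (1/2)*196 = 98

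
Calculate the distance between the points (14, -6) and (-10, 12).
Using the distance formula: d = sqrt((x₂-x₁)² + (y₂-y₁)²)
dx = (-10) - 14 = -24
dy = 12 - (-6) = 18
d = sqrt((-24)² + 18²) = sqrt(576 + 324) = sqrt(900) = 30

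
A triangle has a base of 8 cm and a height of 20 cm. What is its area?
Area = (1/2) * base * height
Area = (1/2) * 8 * 20
Area = 80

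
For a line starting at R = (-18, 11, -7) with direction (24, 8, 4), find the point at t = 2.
P(2) = (-18 + 24(2), 11 + 8(2), -7 + 4(2)) = (30, 27, 1)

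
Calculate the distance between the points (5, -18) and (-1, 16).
Using the distance formula: d = sqrt((x₂-x₁)² + (y₂-y₁)²)
dx = (-1) - 5 = -6
dy = 16 - (-18) = 34
d = sqrt((-6)² + 34²) = sqrt(36 + 1156) = sqrt(1192) = 34.53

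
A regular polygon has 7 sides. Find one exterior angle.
Exterior angle of a regular n-gon = 360/n
Exterior angle = 360/7
Exterior angle = 51.43 degrees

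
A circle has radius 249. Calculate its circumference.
Circumference = 2 * pi * r
Circumference = 2 * pi * 249
Circumference = 1564.51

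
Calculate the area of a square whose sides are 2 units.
Area = s²
Area = 2²
Area = 4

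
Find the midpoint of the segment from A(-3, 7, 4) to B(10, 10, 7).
Midpoint = ((-3+10)/2, (7+10)/2, (4+7)/2) = (3.5, 8.5, 5.5)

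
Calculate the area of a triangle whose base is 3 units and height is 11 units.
Area = (1/2) * base * height
Area = (1/2) * 3 * 11
Area = 16.50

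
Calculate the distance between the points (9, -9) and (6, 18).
Using the distance formula: d = sqrt((x₂-x₁)² + (y₂-y₁)²)
dx = 6 - 9 = -3
dy = 18 - (-9) = 27
d = sqrt((-3)² + 27²) = sqrt(9 + 729) = sqrt(738) = 27.17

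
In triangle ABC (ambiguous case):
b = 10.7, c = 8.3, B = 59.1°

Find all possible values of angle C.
sin(C)/c = sin(B)/b  →  sin(C) = c·sin(B)/b = 8.3·sin(59.1°)/10.7 = 0.665602
C₁ = arcsin(0.665602) = 41.73°,  C₂ = 180° - C₁ = 138.27°
Check C₂: A = 180° - 59.1° - 138.27° = -17.37° ≤ 0, rejected
C = 41.73° (one solution)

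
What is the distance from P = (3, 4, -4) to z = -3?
d = |0(3) + 0(4) + 1(-4) - (-3)| / √(0² + 0² + 1²) = 1/√1 = 1.0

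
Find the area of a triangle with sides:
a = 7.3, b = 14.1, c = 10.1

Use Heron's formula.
s = (a+b+c)/2 = (7.3+14.1+10.1)/2 = 15.75
A = √(s(s-a)(s-b)(s-c)) = √(15.75·8.45·1.65·5.65)
A = √1240.71 = 35.22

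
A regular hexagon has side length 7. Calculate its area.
For a regular 6-gon with side length s = 7:
Apothem a = s / (2*tan(pi/6)) = 7 / (2*tan(pi/6)) ≈ 6.0622
Perimeter P = 6 * 7 = 42
Area = (1/2) * P * a = (1/2) * 42 * 6.0622 = 127.31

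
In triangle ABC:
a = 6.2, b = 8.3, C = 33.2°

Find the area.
Using A = ½ab·sin(C):
A = ½·6.2·8.3·sin(33.2°) = ½·51.46·0.547563 = 14.09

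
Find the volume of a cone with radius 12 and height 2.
Volume = (1/3) * pi * r² * h
Volume = (1/3) * pi * 12² * 2
Volume = (1/3) * pi * 144 * 2
Volume = (1/3) * pi * 288
Volume = 301.59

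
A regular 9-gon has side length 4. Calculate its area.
For a regular 9-gon with side length s = 4:
Apothem a = s / (2*tan(pi/9)) = 4 / (2*tan(pi/9)) ≈ 5.495
Perimeter P = 9 * 4 = 36
Area = (1/2) * P * a = (1/2) * 36 * 5.495 = 98.91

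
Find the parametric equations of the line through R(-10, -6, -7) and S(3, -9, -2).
Direction vector d = S - R = (13, -3, 5)
x = -10 + 13t, y = -6 - 3t, z = -7 + 5t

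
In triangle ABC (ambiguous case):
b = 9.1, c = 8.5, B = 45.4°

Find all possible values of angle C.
sin(C)/c = sin(B)/b  →  sin(C) = c·sin(B)/b = 8.5·sin(45.4°)/9.1 = 0.665079
C₁ = arcsin(0.665079) = 41.69°,  C₂ = 180° - C₁ = 138.31°
Check C₂: A = 180° - 45.4° - 138.31° = -3.71° ≤ 0, rejected
C = 41.69° (one solution)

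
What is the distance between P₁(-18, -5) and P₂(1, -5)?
Using the distance formula: d = sqrt((x₂-x₁)² + (y₂-y₁)²)
dx = 1 - (-18) = 19
dy = (-5) - (-5) = 0
d = sqrt(19² + 0²) = sqrt(361 + 0) = sqrt(361) = 19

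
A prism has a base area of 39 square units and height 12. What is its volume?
Volume = base area * height
Volume = 39 * 12
Volume = 468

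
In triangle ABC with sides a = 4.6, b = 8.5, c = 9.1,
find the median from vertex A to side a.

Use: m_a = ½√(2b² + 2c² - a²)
m_a = ½√(2·8.5² + 2·9.1² - 4.6²)
m_a = ½√(144.5 + 165.62 - 21.16) = ½√288.96 = 8.499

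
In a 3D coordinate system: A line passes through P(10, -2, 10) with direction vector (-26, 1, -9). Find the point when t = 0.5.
P(0.5) = (10 + (-26)(0.5), -2 + 1(0.5), 10 + (-9)(0.5)) = (-3, -1.5, 5.5)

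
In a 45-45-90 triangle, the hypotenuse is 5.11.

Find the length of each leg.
In a 45-45-90 triangle, hypotenuse = leg·√2  →  leg = hypotenuse/√2
leg = 5.11/√2 = 3.613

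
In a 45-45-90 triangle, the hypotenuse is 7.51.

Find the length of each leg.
In a 45-45-90 triangle, hypotenuse = leg·√2  →  leg = hypotenuse/√2
leg = 7.51/√2 = 5.31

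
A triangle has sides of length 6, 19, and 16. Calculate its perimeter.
Perimeter = sum of all sides
Perimeter = 6 + 19 + 16
Perimeter = 41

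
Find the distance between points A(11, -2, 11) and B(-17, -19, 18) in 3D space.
d = √[(-28)² + (-17)² + (7)²] = √1122 = 33.5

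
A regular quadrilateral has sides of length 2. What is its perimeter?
Perimeter = number of sides * side length
Perimeter = 4 * 2
Perimeter = 8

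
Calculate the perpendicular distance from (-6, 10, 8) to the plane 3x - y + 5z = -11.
d = |3(-6) + (-1)(10) + 5(8) - (-11)| / √(3² + (-1)² + 5²) = 23/√35 = 3.888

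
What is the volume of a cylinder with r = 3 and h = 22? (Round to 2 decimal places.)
Volume = pi * r² * h
Volume = pi * 3² * 22
Volume = pi * 9 * 22
Volume = pi * 198
Volume = 622.04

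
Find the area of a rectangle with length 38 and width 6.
Area = length * width
Area = 38 * 6
Area = 228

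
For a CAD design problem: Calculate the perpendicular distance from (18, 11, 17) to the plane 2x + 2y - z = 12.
d = |2(18) + 2(11) + (-1)(17) - (12)| / √(2² + 2² + (-1)²) = 29/√9 = 9.667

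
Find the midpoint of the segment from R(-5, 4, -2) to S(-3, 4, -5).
Midpoint = ((-5-3)/2, (4+4)/2, (-2-5)/2) = (-4, 4, -3.5)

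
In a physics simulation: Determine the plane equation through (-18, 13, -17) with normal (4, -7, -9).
d = n·P = (4)(-18) + (-7)(13) + (-9)(-17) = -10
Plane: 4x - 7y - 9z = -10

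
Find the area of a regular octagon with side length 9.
For a regular 8-gon with side length s = 9:
Apothem a = s / (2*tan(pi/8)) = 9 / (2*tan(pi/8)) ≈ 10.864
Perimeter P = 8 * 9 = 72
Area = (1/2) * P * a = (1/2) * 72 * 10.864 = 391.10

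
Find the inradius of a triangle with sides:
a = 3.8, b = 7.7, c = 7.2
s = (a+b+c)/2 = (3.8+7.7+7.2)/2 = 9.35
Area = √(s(s-a)(s-b)(s-c)) = √(9.35·5.55·1.65·2.15) = 13.5679
r = Area/s = 13.5679/9.35 = 1.451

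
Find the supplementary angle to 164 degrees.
Supplementary angles sum to 180 degrees.
Other angle = 180 - 164
Other angle = 16 degrees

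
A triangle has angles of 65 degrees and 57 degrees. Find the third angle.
Sum of angles in a triangle = 180 degrees
Third angle = 180 - 65 - 57
Third angle = 58 degrees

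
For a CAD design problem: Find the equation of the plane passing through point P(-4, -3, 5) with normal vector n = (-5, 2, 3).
d = n·P = (-5)(-4) + (2)(-3) + (3)(5) = 29
Plane: -5x + 2y + 3z = 29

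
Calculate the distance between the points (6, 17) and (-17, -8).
Using the distance formula: d = sqrt((x₂-x₁)² + (y₂-y₁)²)
dx = (-17) - 6 = -23
dy = (-8) - 17 = -25
d = sqrt((-23)² + (-25)²) = sqrt(529 + 625) = sqrt(1154) = 33.97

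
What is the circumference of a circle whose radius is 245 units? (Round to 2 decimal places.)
Circumference = 2 * pi * r
Circumference = 2 * pi * 245
Circumference = 1539.38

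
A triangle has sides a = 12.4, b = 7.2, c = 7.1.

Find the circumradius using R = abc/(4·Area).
s = (a+b+c)/2 = 13.35
Area = √(s(s-a)(s-b)(s-c)) = √(13.35·0.95·6.15·6.25) = 22.079
R = abc/(4·Area) = (12.4·7.2·7.1)/(4·22.079) = 633.888/88.316 = 7.177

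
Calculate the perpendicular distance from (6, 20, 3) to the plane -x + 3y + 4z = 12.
d = |(-1)(6) + 3(20) + 4(3) - (12)| / √((-1)² + 3² + 4²) = 54/√26 = 10.59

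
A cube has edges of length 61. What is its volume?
Volume = s³
Volume = 61³
Volume = 226981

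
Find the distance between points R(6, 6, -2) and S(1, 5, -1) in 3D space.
d = √[(-5)² + (-1)² + (1)²] = √27 = 5.196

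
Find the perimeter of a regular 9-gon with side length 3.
Perimeter = number of sides * side length
Perimeter = 9 * 3
Perimeter = 27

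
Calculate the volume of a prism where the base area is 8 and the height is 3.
Volume = base area * height
Volume = 8 * 3
Volume = 24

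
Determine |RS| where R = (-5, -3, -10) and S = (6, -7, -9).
d = √[(11)² + (-4)² + (1)²] = √138 = 11.75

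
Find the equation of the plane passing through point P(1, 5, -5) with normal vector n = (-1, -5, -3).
d = n·P = (-1)(1) + (-5)(5) + (-3)(-5) = -11
Plane: -x - 5y - 3z = -11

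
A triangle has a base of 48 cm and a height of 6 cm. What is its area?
Area = (1/2) * base * height
Area = (1/2) * 48 * 6
Area = 144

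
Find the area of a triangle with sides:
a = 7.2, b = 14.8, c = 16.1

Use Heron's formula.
s = (a+b+c)/2 = (7.2+14.8+16.1)/2 = 19.05
A = √(s(s-a)(s-b)(s-c)) = √(19.05·11.85·4.25·2.95)
A = √2830.25 = 53.2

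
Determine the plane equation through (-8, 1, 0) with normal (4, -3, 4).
d = n·P = (4)(-8) + (-3)(1) + (4)(0) = -35
Plane: 4x - 3y + 4z = -35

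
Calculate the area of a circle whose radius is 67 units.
Area = pi * r²
Area = pi * 67²
Area = pi * 4489
Area = 14102.61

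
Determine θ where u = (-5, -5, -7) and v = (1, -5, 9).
u·v = -43, |u|² = 99, |v|² = 107
cos θ = -43/√10593 ≈ -0.4178
θ ≈ 114.7°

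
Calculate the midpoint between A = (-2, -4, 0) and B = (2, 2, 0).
Midpoint = ((-2+2)/2, (-4+2)/2, (0+0)/2) = (0, -1, 0)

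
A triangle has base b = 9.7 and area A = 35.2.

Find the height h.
A = ½bh  →  h = 2A/b
h = 2·35.2/9.7 = 7.258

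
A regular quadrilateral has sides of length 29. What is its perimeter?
Perimeter = number of sides * side length
Perimeter = 4 * 29
Perimeter = 116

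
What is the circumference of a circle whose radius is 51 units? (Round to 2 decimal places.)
Circumference = 2 * pi * r
Circumference = 2 * pi * 51
Circumference = 320.44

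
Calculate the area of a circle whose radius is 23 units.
Area = pi * r²
Area = pi * 23²
Area = pi * 529
Area = 1661.90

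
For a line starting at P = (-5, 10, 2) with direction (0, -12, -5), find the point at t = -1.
P(-1) = (-5 + 0(-1), 10 + (-12)(-1), 2 + (-5)(-1)) = (-5, 22, 7)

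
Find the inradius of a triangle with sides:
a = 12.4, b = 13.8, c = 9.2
s = (a+b+c)/2 = (12.4+13.8+9.2)/2 = 17.7
Area = √(s(s-a)(s-b)(s-c)) = √(17.7·5.3·3.9·8.5) = 55.7656
r = Area/s = 55.7656/17.7 = 3.151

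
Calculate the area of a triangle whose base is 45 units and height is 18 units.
Area = (1/2) * base * height
Area = (1/2) * 45 * 18
Area = 405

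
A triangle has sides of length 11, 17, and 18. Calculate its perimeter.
Perimeter = sum of all sides
Perimeter = 11 + 17 + 18
Perimeter = 46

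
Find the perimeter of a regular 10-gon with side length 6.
Perimeter = number of sides * side length
Perimeter = 10 * 6
Perimeter = 60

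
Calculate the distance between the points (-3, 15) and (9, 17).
Using the distance formula: d = sqrt((x₂-x₁)² + (y₂-y₁)²)
dx = 9 - (-3) = 12
dy = 17 - 15 = 2
d = sqrt(12² + 2²) = sqrt(144 + 4) = sqrt(148) = 12.17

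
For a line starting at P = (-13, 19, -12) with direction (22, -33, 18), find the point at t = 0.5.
P(0.5) = (-13 + 22(0.5), 19 + (-33)(0.5), -12 + 18(0.5)) = (-2, 2.5, -3)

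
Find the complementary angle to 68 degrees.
Complementary angles sum to 90 degrees.
Other angle = 90 - 68
Other angle = 22 degrees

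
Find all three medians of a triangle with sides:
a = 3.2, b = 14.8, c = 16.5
Using m_x = ½√(2y² + 2z² - x²):
m_a = ½√(2·14.8² + 2·16.5² - 3.2²) = ½√972.34 = 15.59
m_b = ½√(2·3.2² + 2·16.5² - 14.8²) = ½√345.94 = 9.3
m_c = ½√(2·3.2² + 2·14.8² - 16.5²) = ½√186.31 = 6.825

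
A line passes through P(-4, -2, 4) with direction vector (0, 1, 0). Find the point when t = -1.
P(-1) = (-4 + 0(-1), -2 + 1(-1), 4 + 0(-1)) = (-4, -3, 4)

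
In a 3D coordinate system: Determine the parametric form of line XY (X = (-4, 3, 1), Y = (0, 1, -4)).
Direction vector d = Y - X = (4, -2, -5)
x = -4 + 4t, y = 3 - 2t, z = 1 - 5t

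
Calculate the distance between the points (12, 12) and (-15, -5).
Using the distance formula: d = sqrt((x₂-x₁)² + (y₂-y₁)²)
dx = (-15) - 12 = -27
dy = (-5) - 12 = -17
d = sqrt((-27)² + (-17)²) = sqrt(729 + 289) = sqrt(1018) = 31.91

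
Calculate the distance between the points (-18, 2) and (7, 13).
Using the distance formula: d = sqrt((x₂-x₁)² + (y₂-y₁)²)
dx = 7 - (-18) = 25
dy = 13 - 2 = 11
d = sqrt(25² + 11²) = sqrt(625 + 121) = sqrt(746) = 27.31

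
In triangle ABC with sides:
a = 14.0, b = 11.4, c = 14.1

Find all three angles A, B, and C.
By the law of cosines:
cos(A) = (b² + c² - a²)/(2bc) = 0.412996  →  A = 65.61°
cos(B) = (a² + c² - b²)/(2ac) = 0.670846  →  B = 47.87°
cos(C) = (a² + b² - c²)/(2ab) = 0.398340  →  C = 66.53°
Check: A + B + C = 180.0° ✓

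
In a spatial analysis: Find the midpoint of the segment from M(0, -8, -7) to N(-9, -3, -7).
Midpoint = ((0-9)/2, (-8-3)/2, (-7-7)/2) = (-4.5, -5.5, -7)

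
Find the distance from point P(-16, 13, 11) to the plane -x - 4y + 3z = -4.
d = |(-1)(-16) + (-4)(13) + 3(11) - (-4)| / √((-1)² + (-4)² + 3²) = 1/√26 = 0.1961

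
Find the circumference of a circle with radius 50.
Circumference = 2 * pi * r
Circumference = 2 * pi * 50
Circumference = 314.16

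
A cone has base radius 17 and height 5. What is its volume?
Volume = (1/3) * pi * r² * h
Volume = (1/3) * pi * 17² * 5
Volume = (1/3) * pi * 289 * 5
Volume = (1/3) * pi * 1445
Volume = 1513.20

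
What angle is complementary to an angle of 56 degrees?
Complementary angles sum to 90 degrees.
Other angle = 90 - 56
Other angle = 34 degrees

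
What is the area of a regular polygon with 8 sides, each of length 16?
For a regular 8-gon with side length s = 16:
Apothem a = s / (2*tan(pi/8)) = 16 / (2*tan(pi/8)) ≈ 19.3137
Perimeter P = 8 * 16 = 128
Area = (1/2) * P * a = (1/2) * 128 * 19.3137 = 1236.08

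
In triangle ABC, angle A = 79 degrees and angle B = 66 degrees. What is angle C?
Sum of angles in a triangle = 180 degrees
Third angle = 180 - 79 - 66
Third angle = 35 degrees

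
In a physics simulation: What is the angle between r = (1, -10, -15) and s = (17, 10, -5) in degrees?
r·s = -8, |r|² = 326, |s|² = 414
cos θ = -8/√134964 ≈ -0.02178
θ ≈ 91.25°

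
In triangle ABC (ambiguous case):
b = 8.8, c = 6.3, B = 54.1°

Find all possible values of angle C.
sin(C)/c = sin(B)/b  →  sin(C) = c·sin(B)/b = 6.3·sin(54.1°)/8.8 = 0.579916
C₁ = arcsin(0.579916) = 35.44°,  C₂ = 180° - C₁ = 144.56°
Check C₂: A = 180° - 54.1° - 144.56° = -18.66° ≤ 0, rejected
C = 35.44° (one solution)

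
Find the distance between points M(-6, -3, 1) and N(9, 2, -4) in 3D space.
d = √[(15)² + (5)² + (-5)²] = √275 = 16.58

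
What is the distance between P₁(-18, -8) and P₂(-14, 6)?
Using the distance formula: d = sqrt((x₂-x₁)² + (y₂-y₁)²)
dx = (-14) - (-18) = 4
dy = 6 - (-8) = 14
d = sqrt(4² + 14²) = sqrt(16 + 196) = sqrt(212) = 14.56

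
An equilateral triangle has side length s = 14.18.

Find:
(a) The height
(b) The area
(a) Height h = s·√3/2 = 14.18·√3/2 = 12.28
(b) Area = (√3/4)·s² = (√3/4)·14.18² = (√3/4)·201.072 = 87.07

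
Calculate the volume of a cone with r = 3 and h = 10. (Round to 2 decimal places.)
Volume = (1/3) * pi * r² * h
Volume = (1/3) * pi * 3² * 10
Volume = (1/3) * pi * 9 * 10
Volume = (1/3) * pi * 90
Volume = 94.25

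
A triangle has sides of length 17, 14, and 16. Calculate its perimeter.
Perimeter = sum of all sides
Perimeter = 17 + 14 + 16
Perimeter = 47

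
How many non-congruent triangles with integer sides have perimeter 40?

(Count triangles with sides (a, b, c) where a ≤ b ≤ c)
With a ≤ b ≤ c and a + b + c = 40, the triangle inequality a + b > c gives c < 40/2, so c ≤ 19.
Iterate a from 1 to ⌊p/3⌋ = 13; for each a, b ranges from a to ⌊(p−a)/2⌋ with c = p − a − b, keeping only c ≥ b.
Triples: (2, 19, 19), (3, 18, 19), (4, 17, 19), …
Count = 33 triangles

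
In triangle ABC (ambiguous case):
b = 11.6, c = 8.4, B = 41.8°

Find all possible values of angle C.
sin(C)/c = sin(B)/b  →  sin(C) = c·sin(B)/b = 8.4·sin(41.8°)/11.6 = 0.482661
C₁ = arcsin(0.482661) = 28.86°,  C₂ = 180° - C₁ = 151.14°
Check C₂: A = 180° - 41.8° - 151.14° = -12.94° ≤ 0, rejected
C = 28.86° (one solution)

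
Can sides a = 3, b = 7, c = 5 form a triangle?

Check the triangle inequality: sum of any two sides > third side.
Yes, triangle inequality satisfied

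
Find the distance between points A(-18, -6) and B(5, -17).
Using the distance formula: d = sqrt((x₂-x₁)² + (y₂-y₁)²)
dx = 5 - (-18) = 23
dy = (-17) - (-6) = -11
d = sqrt(23² + (-11)²) = sqrt(529 + 121) = sqrt(650) = 25.50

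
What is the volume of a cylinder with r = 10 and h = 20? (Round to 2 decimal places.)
Volume = pi * r² * h
Volume = pi * 10² * 20
Volume = pi * 100 * 20
Volume = pi * 2000
Volume = 6283.19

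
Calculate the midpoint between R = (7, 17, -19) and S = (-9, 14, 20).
Midpoint = ((7-9)/2, (17+14)/2, (-19+20)/2) = (-1, 15.5, 0.5)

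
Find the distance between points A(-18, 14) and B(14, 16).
Using the distance formula: d = sqrt((x₂-x₁)² + (y₂-y₁)²)
dx = 14 - (-18) = 32
dy = 16 - 14 = 2
d = sqrt(32² + 2²) = sqrt(1024 + 4) = sqrt(1028) = 32.06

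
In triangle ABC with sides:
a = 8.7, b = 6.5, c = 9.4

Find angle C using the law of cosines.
cos(C) = (a² + b² - c²)/(2ab)
cos(C) = (8.7² + 6.5² - 9.4²)/(2·8.7·6.5) = 29.58/113.1 = 0.261538
C = arccos(0.261538) = 74.84°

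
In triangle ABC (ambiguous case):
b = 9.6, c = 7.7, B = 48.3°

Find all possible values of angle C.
sin(C)/c = sin(B)/b  →  sin(C) = c·sin(B)/b = 7.7·sin(48.3°)/9.6 = 0.598866
C₁ = arcsin(0.598866) = 36.79°,  C₂ = 180° - C₁ = 143.21°
Check C₂: A = 180° - 48.3° - 143.21° = -11.51° ≤ 0, rejected
C = 36.79° (one solution)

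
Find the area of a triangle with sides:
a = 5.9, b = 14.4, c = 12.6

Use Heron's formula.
s = (a+b+c)/2 = (5.9+14.4+12.6)/2 = 16.45
A = √(s(s-a)(s-b)(s-c)) = √(16.45·10.55·2.05·3.85)
A = √1369.72 = 37.01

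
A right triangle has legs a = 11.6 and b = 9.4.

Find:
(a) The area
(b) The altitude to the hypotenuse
(a) Area = ½ab = ½·11.6·9.4 = 54.52
(b) Hypotenuse c = √(11.6² + 9.4²) = √222.92 = 14.9305
    Area = ½·c·h_c  →  h_c = 2·Area/c = 2·54.52/14.9305 = 7.303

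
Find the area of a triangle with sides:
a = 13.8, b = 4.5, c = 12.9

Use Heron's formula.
s = (a+b+c)/2 = (13.8+4.5+12.9)/2 = 15.6
A = √(s(s-a)(s-b)(s-c)) = √(15.6·1.8·11.1·2.7)
A = √841.558 = 29.01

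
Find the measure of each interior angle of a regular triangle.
Interior angle of a regular n-gon = (n-2)*180/n
Interior angle = (3-2)*180/3
Interior angle = 1*180/3
Interior angle = 180/3
Interior angle = 60 degrees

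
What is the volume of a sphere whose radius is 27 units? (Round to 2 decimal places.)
Volume = (4/3) * pi * r³
Volume = (4/3) * pi * 27³
Volume = (4/3) * pi * 19683
Volume = 82447.96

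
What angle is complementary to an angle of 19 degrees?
Complementary angles sum to 90 degrees.
Other angle = 90 - 19
Other angle = 71 degrees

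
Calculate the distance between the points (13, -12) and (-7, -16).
Using the distance formula: d = sqrt((x₂-x₁)² + (y₂-y₁)²)
dx = (-7) - 13 = -20
dy = (-16) - (-12) = -4
d = sqrt((-20)² + (-4)²) = sqrt(400 + 16) = sqrt(416) = 20.40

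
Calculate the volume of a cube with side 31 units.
Volume = s³
Volume = 31³
Volume = 29791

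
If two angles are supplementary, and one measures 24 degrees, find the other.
Supplementary angles sum to 180 degrees.
Other angle = 180 - 24
Other angle = 156 degrees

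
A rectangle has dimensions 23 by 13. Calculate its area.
Area = length * width
Area = 23 * 13
Area = 299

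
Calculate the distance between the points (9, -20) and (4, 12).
Using the distance formula: d = sqrt((x₂-x₁)² + (y₂-y₁)²)
dx = 4 - 9 = -5
dy = 12 - (-20) = 32
d = sqrt((-5)² + 32²) = sqrt(25 + 1024) = sqrt(1049) = 32.39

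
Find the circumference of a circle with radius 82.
Circumference = 2 * pi * r
Circumference = 2 * pi * 82
Circumference = 515.22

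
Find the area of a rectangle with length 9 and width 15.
Area = length * width
Area = 9 * 15
Area = 135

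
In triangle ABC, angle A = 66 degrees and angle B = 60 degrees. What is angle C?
Sum of angles in a triangle = 180 degrees
Third angle = 180 - 66 - 60
Third angle = 54 degrees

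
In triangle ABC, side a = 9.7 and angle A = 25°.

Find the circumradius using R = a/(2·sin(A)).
R = a/(2·sin(A)) = 9.7/(2·sin(25°))
R = 9.7/(2·0.422618) = 9.7/0.845237 = 11.48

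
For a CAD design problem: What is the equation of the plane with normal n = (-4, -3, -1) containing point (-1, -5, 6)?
d = n·P = (-4)(-1) + (-3)(-5) + (-1)(6) = 13
Plane: -4x - 3y - z = 13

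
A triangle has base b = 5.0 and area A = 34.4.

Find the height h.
A = ½bh  →  h = 2A/b
h = 2·34.4/5.0 = 13.76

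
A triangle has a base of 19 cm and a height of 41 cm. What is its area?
Area = (1/2) * base * height
Area = (1/2) * 19 * 41
Area = 389.50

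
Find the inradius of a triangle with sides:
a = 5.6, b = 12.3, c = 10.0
s = (a+b+c)/2 = (5.6+12.3+10.0)/2 = 13.95
Area = √(s(s-a)(s-b)(s-c)) = √(13.95·8.35·1.65·3.95) = 27.5531
r = Area/s = 27.5531/13.95 = 1.975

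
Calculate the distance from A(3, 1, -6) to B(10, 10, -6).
d = √[(7)² + (9)² + (0)²] = √130 = 11.4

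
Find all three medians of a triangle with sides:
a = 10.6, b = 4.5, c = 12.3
Using m_x = ½√(2y² + 2z² - x²):
m_a = ½√(2·4.5² + 2·12.3² - 10.6²) = ½√230.72 = 7.595
m_b = ½√(2·10.6² + 2·12.3² - 4.5²) = ½√507.05 = 11.26
m_c = ½√(2·10.6² + 2·4.5² - 12.3²) = ½√113.93 = 5.337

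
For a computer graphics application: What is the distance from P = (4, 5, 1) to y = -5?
d = |0(4) + 1(5) + 0(1) - (-5)| / √(0² + 1² + 0²) = 10/√1 = 10.0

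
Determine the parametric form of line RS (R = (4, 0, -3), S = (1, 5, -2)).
Direction vector d = S - R = (-3, 5, 1)
x = 4 - 3t, y = 0 + 5t, z = -3 + t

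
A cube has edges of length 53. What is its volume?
Volume = s³
Volume = 53³
Volume = 148877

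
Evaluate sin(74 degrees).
sin(74 degrees) = 0.9613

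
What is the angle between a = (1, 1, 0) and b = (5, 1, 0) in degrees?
a·b = 6, |a|² = 2, |b|² = 26
cos θ = 6/√52 ≈ 0.8321
θ ≈ 33.69°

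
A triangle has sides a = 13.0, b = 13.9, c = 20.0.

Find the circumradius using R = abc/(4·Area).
s = (a+b+c)/2 = 23.45
Area = √(s(s-a)(s-b)(s-c)) = √(23.45·10.45·9.55·3.45) = 89.8547
R = abc/(4·Area) = (13.0·13.9·20.0)/(4·89.8547) = 3614/359.4188 = 10.06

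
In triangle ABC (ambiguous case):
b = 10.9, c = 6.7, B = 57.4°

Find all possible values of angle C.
sin(C)/c = sin(B)/b  →  sin(C) = c·sin(B)/b = 6.7·sin(57.4°)/10.9 = 0.517838
C₁ = arcsin(0.517838) = 31.19°,  C₂ = 180° - C₁ = 148.81°
Check C₂: A = 180° - 57.4° - 148.81° = -26.21° ≤ 0, rejected
C = 31.19° (one solution)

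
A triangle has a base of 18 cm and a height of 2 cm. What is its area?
Area = (1/2) * base * height
Area = (1/2) * 18 * 2
Area = 18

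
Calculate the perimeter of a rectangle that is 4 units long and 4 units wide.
Perimeter = 2 * (length + width)
Perimeter = 2 * (4 + 4)
Perimeter = 2 * 8
Perimeter = 16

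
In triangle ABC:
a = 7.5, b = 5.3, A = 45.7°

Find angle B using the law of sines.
sin(B)/b = sin(A)/a
sin(B) = b·sin(A)/a = 5.3·sin(45.7°)/7.5 = 0.505756
B = arcsin(0.505756) = 30.38°  (b ≤ a, so B ≤ A and the acute solution is unique)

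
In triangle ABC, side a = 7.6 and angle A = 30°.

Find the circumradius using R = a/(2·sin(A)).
R = a/(2·sin(A)) = 7.6/(2·sin(30°))
R = 7.6/(2·0.500000) = 7.6/1.000000 = 7.6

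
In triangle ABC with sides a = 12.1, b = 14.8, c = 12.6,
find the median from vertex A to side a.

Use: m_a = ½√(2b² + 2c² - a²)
m_a = ½√(2·14.8² + 2·12.6² - 12.1²)
m_a = ½√(438.08 + 317.52 - 146.41) = ½√609.19 = 12.34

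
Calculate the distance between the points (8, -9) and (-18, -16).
Using the distance formula: d = sqrt((x₂-x₁)² + (y₂-y₁)²)
dx = (-18) - 8 = -26
dy = (-16) - (-9) = -7
d = sqrt((-26)² + (-7)²) = sqrt(676 + 49) = sqrt(725) = 26.93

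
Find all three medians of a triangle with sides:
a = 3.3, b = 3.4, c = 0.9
Using m_x = ½√(2y² + 2z² - x²):
m_a = ½√(2·3.4² + 2·0.9² - 3.3²) = ½√13.85 = 1.861
m_b = ½√(2·3.3² + 2·0.9² - 3.4²) = ½√11.84 = 1.72
m_c = ½√(2·3.3² + 2·3.4² - 0.9²) = ½√44.09 = 3.32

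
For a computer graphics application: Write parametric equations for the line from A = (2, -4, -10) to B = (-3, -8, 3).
Direction vector d = B - A = (-5, -4, 13)
x = 2 - 5t, y = -4 - 4t, z = -10 + 13t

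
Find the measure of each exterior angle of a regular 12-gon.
Exterior angle of a regular n-gon = 360/n
Exterior angle = 360/12
Exterior angle = 30 degrees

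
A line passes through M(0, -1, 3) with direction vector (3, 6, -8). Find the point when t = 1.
P(1) = (0 + 3(1), -1 + 6(1), 3 + (-8)(1)) = (3, 5, -5)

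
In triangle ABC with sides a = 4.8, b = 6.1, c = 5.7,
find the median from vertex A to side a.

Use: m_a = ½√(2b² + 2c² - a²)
m_a = ½√(2·6.1² + 2·5.7² - 4.8²)
m_a = ½√(74.42 + 64.98 - 23.04) = ½√116.36 = 5.394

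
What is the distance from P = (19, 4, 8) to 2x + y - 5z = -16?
d = |2(19) + 1(4) + (-5)(8) - (-16)| / √(2² + 1² + (-5)²) = 18/√30 = 3.286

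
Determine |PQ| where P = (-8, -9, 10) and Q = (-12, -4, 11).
d = √[(-4)² + (5)² + (1)²] = √42 = 6.481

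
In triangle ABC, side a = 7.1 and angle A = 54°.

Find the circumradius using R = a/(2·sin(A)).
R = a/(2·sin(A)) = 7.1/(2·sin(54°))
R = 7.1/(2·0.809017) = 7.1/1.618034 = 4.388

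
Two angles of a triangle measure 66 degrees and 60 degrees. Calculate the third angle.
Sum of angles in a triangle = 180 degrees
Third angle = 180 - 66 - 60
Third angle = 54 degrees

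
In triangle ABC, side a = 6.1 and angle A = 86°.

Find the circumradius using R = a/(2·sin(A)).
R = a/(2·sin(A)) = 6.1/(2·sin(86°))
R = 6.1/(2·0.997564) = 6.1/1.995128 = 3.057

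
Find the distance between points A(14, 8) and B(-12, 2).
Using the distance formula: d = sqrt((x₂-x₁)² + (y₂-y₁)²)
dx = (-12) - 14 = -26
dy = 2 - 8 = -6
d = sqrt((-26)² + (-6)²) = sqrt(676 + 36) = sqrt(712) = 26.68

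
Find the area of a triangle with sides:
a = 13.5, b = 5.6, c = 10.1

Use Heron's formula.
s = (a+b+c)/2 = (13.5+5.6+10.1)/2 = 14.6
A = √(s(s-a)(s-b)(s-c)) = √(14.6·1.1·9·4.5)
A = √650.43 = 25.5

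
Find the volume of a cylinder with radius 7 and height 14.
Volume = pi * r² * h
Volume = pi * 7² * 14
Volume = pi * 49 * 14
Volume = pi * 686
Volume = 2155.13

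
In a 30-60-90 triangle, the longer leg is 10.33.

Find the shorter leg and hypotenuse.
In a 30-60-90 triangle, sides are in ratio 1 : √3 : 2.
Long leg = short leg·√3  →  short leg = 10.33/√3 = 5.964
Hypotenuse = 2·(short leg) = 2·10.33/√3 = 11.93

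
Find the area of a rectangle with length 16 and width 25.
Area = length * width
Area = 16 * 25
Area = 400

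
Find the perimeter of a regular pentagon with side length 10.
Perimeter = number of sides * side length
Perimeter = 5 * 10
Perimeter = 50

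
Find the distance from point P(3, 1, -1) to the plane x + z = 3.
d = |1(3) + 0(1) + 1(-1) - (3)| / √(1² + 0² + 1²) = 1/√2 = 0.7071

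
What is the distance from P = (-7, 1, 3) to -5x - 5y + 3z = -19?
d = |(-5)(-7) + (-5)(1) + 3(3) - (-19)| / √((-5)² + (-5)² + 3²) = 58/√59 = 7.551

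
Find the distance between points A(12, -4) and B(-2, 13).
Using the distance formula: d = sqrt((x₂-x₁)² + (y₂-y₁)²)
dx = (-2) - 12 = -14
dy = 13 - (-4) = 17
d = sqrt((-14)² + 17²) = sqrt(196 + 289) = sqrt(485) = 22.02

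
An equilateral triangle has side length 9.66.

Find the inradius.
For an equilateral triangle, r = s/(2√3) where s is the side.
r = 9.66/(2√3) = 9.66/3.464102 = 2.789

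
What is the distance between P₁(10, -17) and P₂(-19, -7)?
Using the distance formula: d = sqrt((x₂-x₁)² + (y₂-y₁)²)
dx = (-19) - 10 = -29
dy = (-7) - (-17) = 10
d = sqrt((-29)² + 10²) = sqrt(841 + 100) = sqrt(941) = 30.68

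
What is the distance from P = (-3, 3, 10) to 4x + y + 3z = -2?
d = |4(-3) + 1(3) + 3(10) - (-2)| / √(4² + 1² + 3²) = 23/√26 = 4.511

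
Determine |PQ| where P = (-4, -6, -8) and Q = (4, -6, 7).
d = √[(8)² + (0)² + (15)²] = √289 = 17.0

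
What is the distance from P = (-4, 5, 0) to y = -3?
d = |0(-4) + 1(5) + 0(0) - (-3)| / √(0² + 1² + 0²) = 8/√1 = 8.0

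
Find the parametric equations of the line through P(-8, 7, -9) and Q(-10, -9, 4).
Direction vector d = Q - P = (-2, -16, 13)
x = -8 - 2t, y = 7 - 16t, z = -9 + 13t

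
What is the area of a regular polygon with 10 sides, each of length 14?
For a regular 10-gon with side length s = 14:
Apothem a = s / (2*tan(pi/10)) = 14 / (2*tan(pi/10)) ≈ 21.54378
Perimeter P = 10 * 14 = 140
Area = (1/2) * P * a = (1/2) * 140 * 21.54378 = 1508.06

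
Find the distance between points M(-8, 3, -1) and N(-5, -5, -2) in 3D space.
d = √[(3)² + (-8)² + (-1)²] = √74 = 8.602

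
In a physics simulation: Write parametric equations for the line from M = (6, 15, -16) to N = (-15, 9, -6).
Direction vector d = N - M = (-21, -6, 10)
x = 6 - 21t, y = 15 - 6t, z = -16 + 10t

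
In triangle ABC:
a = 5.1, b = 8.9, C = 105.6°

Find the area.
Using A = ½ab·sin(C):
A = ½·5.1·8.9·sin(105.6°) = ½·45.39·0.963163 = 21.86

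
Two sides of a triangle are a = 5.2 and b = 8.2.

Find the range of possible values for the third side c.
By the triangle inequality: |a - b| < c < a + b
|5.2 - 8.2| < c < 5.2 + 8.2
3 < c < 13.4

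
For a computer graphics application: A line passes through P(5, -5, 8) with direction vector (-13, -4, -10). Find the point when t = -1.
P(-1) = (5 + (-13)(-1), -5 + (-4)(-1), 8 + (-10)(-1)) = (18, -1, 18)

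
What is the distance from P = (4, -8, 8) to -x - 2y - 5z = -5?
d = |(-1)(4) + (-2)(-8) + (-5)(8) - (-5)| / √((-1)² + (-2)² + (-5)²) = 23/√30 = 4.199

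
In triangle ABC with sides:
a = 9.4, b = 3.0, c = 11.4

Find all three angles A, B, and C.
By the law of cosines:
cos(A) = (b² + c² - a²)/(2bc) = 0.739766  →  A = 42.29°
cos(B) = (a² + c² - b²)/(2ac) = 0.976670  →  B = 12.4°
cos(C) = (a² + b² - c²)/(2ab) = -0.578014  →  C = 125.3°
Check: A + B + C = 180.0° ✓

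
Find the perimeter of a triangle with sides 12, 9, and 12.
Perimeter = sum of all sides
Perimeter = 12 + 9 + 12
Perimeter = 33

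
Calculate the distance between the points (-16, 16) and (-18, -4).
Using the distance formula: d = sqrt((x₂-x₁)² + (y₂-y₁)²)
dx = (-18) - (-16) = -2
dy = (-4) - 16 = -20
d = sqrt((-2)² + (-20)²) = sqrt(4 + 400) = sqrt(404) = 20.10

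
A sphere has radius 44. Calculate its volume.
Volume = (4/3) * pi * r³
Volume = (4/3) * pi * 44³
Volume = (4/3) * pi * 85184
Volume = 356817.90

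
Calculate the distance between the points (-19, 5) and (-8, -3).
Using the distance formula: d = sqrt((x₂-x₁)² + (y₂-y₁)²)
dx = (-8) - (-19) = 11
dy = (-3) - 5 = -8
d = sqrt(11² + (-8)²) = sqrt(121 + 64) = sqrt(185) = 13.60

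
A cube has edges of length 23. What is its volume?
Volume = s³
Volume = 23³
Volume = 12167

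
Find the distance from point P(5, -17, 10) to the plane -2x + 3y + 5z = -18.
d = |(-2)(5) + 3(-17) + 5(10) - (-18)| / √((-2)² + 3² + 5²) = 7/√38 = 1.136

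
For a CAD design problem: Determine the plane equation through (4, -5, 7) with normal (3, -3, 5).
d = n·P = (3)(4) + (-3)(-5) + (5)(7) = 62
Plane: 3x - 3y + 5z = 62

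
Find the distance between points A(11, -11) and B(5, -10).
Using the distance formula: d = sqrt((x₂-x₁)² + (y₂-y₁)²)
dx = 5 - 11 = -6
dy = (-10) - (-11) = 1
d = sqrt((-6)² + 1²) = sqrt(36 + 1) = sqrt(37) = 6.08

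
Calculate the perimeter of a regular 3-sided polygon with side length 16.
Perimeter = number of sides * side length
Perimeter = 3 * 16
Perimeter = 48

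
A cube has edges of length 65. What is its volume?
Volume = s³
Volume = 65³
Volume = 274625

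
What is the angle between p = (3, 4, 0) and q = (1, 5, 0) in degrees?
p·q = 23, |p|² = 25, |q|² = 26
cos θ = 23/√650 ≈ 0.9021
θ ≈ 25.56°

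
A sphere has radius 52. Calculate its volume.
Volume = (4/3) * pi * r³
Volume = (4/3) * pi * 52³
Volume = (4/3) * pi * 140608
Volume = 588977.41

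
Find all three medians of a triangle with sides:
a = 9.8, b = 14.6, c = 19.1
Using m_x = ½√(2y² + 2z² - x²):
m_a = ½√(2·14.6² + 2·19.1² - 9.8²) = ½√1059.9 = 16.28
m_b = ½√(2·9.8² + 2·19.1² - 14.6²) = ½√708.54 = 13.31
m_c = ½√(2·9.8² + 2·14.6² - 19.1²) = ½√253.59 = 7.962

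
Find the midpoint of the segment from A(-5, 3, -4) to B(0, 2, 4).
Midpoint = ((-5+0)/2, (3+2)/2, (-4+4)/2) = (-2.5, 2.5, 0)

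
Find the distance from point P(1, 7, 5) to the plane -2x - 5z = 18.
d = |(-2)(1) + 0(7) + (-5)(5) - (18)| / √((-2)² + 0² + (-5)²) = 45/√29 = 8.356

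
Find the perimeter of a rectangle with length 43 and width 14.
Perimeter = 2 * (length + width)
Perimeter = 2 * (43 + 14)
Perimeter = 2 * 57
Perimeter = 114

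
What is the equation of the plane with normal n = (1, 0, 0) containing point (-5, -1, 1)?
d = n·P = (1)(-5) + (0)(-1) + (0)(1) = -5
Plane: x = -5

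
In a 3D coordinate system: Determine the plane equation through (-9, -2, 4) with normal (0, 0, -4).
d = n·P = (0)(-9) + (0)(-2) + (-4)(4) = -16
Plane: -4z = -16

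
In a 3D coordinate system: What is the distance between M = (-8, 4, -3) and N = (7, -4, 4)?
d = √[(15)² + (-8)² + (7)²] = √338 = 18.38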